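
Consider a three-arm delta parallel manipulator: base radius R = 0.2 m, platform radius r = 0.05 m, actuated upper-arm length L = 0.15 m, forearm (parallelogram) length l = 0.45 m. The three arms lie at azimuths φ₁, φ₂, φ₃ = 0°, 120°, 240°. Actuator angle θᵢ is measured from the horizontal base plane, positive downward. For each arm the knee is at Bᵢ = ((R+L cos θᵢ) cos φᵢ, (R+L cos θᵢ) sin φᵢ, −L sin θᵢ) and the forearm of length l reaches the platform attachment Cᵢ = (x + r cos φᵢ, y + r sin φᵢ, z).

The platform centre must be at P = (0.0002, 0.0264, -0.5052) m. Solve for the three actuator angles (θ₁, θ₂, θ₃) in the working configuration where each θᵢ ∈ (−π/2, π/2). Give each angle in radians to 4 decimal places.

θ₁ = 0.9598, θ₂ = 0.8729, θ₃ = 1.0472

rotate P by −φ1: (0.0002, 0.0264, -0.5052)
  e−x'=0.1498;  (l²−L²−(e−x')²−y'²−z²)/2L = -0.3279
  θ1 = atan2(B,A) + arccos(C/0.5269) = 0.9598
arm 2 (φ=120.0°): x'=0.0228, y'=-0.0134
  e−x'=0.1272;  (l²−L²−(e−x')²−y'²−z²)/2L = -0.3053
  θ2 = atan2(B,A) + arccos(C/0.5210) = 0.8729
rotate P by −φ3: (-0.0230, -0.0130, -0.5052)
  A=0.1730, B=-0.5052, C=(l²−L²−A²−y'²−z²)/(2L)=-0.3510
  √(A²+B²)=0.5340;  θ3 = -1.2409+2.2882 ≈ 1.0472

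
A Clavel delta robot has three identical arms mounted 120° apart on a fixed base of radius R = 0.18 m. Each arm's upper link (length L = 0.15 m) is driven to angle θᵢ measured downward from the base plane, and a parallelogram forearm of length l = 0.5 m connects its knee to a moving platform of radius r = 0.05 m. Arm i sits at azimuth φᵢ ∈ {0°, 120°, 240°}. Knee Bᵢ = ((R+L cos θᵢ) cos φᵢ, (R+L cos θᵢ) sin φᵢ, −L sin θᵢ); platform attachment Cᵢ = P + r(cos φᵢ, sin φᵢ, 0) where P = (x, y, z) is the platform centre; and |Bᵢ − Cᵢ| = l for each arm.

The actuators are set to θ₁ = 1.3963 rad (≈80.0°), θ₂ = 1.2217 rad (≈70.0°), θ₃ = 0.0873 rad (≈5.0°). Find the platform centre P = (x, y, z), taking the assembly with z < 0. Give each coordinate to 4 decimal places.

(-0.1404, -0.1778, -0.5089)

centre 1 = (0.1560·cos0.0°, 0.1560·sin0.0°, -0.1477) = (0.1560, 0.0000, -0.1477)
centre 2 = (0.1813·cos120.0°, 0.1813·sin120.0°, -0.1410) = (-0.0907, 0.1570, -0.1410)
centre 3 = (0.2794·cos240.0°, 0.2794·sin240.0°, -0.0131) = (-0.1397, -0.2420, -0.0131)
subtract pairs → two planes through P
[-0.4934 0.3140 0.0135]·P = 0.0066;  [-0.5915 -0.4840 0.2693]·P = 0.0321
Cramer: x(z) = -0.0312+0.2146z;  y(z) = -0.0281+0.2941z
into |P−centre ₁|² = l²: 1.1326z² + 0.1985z + -0.1923 = 0;  Δ = 0.9107;  z = -0.5089 or 0.3337 → z<0 root = -0.5089
x = -0.1404, y = -0.1778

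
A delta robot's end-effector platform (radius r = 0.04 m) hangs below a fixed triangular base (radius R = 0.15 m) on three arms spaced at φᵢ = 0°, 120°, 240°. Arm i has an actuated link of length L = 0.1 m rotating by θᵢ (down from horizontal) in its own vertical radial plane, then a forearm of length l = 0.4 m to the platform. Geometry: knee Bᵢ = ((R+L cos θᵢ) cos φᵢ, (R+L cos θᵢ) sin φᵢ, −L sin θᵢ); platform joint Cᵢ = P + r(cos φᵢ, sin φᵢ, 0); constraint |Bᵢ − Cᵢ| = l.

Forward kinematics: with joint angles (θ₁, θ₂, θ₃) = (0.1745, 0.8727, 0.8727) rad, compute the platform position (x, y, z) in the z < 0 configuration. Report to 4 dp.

centre 1 = (0.2085·cos0.0°, 0.2085·sin0.0°, -0.0174) = (0.2085, 0.0000, -0.0174)
φ2=120.0°: virtual centre (-0.0871, 0.1509, -0.0766), radius l
centre 3 = (0.1743·cos240.0°, 0.1743·sin240.0°, -0.0766) = (-0.0871, -0.1509, -0.0766)
|centre ₂|²−|centre ₁|² = -0.0075;  |centre ₃|²−|centre ₁|² = -0.0075
plane₁₂: -0.5912x+0.3019y+-0.1185z = -0.0075
det = 0.3569;  x = 0.0127+-0.2004z,  y = 0.0000+0.0000z
sphere 1 gives Az²+Bz+C=0 with A=1.0402, B=0.1132, C=-0.1214;  B²−4AC=0.5178;  roots -0.4003, 0.2915;  negative root z = -0.4003
x = 0.0930, y = 0.0000

(0.0930, 0.0000, -0.4003)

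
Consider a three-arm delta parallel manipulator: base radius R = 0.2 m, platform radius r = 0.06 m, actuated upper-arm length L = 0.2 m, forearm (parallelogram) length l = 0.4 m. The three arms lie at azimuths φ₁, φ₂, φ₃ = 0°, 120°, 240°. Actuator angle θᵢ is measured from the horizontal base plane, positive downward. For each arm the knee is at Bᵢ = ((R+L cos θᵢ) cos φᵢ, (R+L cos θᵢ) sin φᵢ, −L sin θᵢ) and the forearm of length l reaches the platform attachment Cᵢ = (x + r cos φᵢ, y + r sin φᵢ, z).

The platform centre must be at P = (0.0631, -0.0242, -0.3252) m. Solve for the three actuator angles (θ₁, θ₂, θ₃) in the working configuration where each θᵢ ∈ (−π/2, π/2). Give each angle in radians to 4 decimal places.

θ₁ = 0.1742, θ₂ = 0.6981, θ₃ = 0.5237

φ1=0.0° → target in arm frame (0.0631, -0.0242)
  A=0.0769, B=-0.3252, C=(l²−L²−A²−y'²−z²)/(2L)=0.0194
  γ=atan2(-0.3252,0.0769)=-1.3386;  ψ=arccos(0.0579)=1.5128;  θ1=γ+ψ≈0.1742
φ2=120.0° → target in arm frame (-0.0525, -0.0425)
  e−x'=0.1925;  (l²−L²−(e−x')²−y'²−z²)/2L = -0.0616
  γ=atan2(-0.3252,0.1925)=-1.0363;  ψ=arccos(-0.1629)=1.7344;  θ2=γ+ψ≈0.6981
arm 3 (φ=240.0°): x'=-0.0106, y'=0.0667
  A=0.1506, B=-0.3252, C=(l²−L²−A²−y'²−z²)/(2L)=-0.0322
  √(A²+B²)=0.3584;  θ3 = -1.1371+1.6608 ≈ 0.5237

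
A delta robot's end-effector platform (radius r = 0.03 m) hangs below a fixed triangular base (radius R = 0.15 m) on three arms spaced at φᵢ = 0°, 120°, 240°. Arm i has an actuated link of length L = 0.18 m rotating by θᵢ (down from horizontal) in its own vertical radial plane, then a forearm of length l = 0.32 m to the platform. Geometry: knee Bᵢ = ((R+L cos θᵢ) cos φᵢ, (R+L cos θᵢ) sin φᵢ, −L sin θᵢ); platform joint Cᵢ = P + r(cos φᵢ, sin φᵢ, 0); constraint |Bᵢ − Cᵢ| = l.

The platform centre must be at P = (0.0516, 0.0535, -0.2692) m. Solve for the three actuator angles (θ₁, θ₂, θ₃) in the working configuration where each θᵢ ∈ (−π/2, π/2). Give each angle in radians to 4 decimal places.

arm 1 (φ=0.0°): x'=0.0516, y'=0.0535
  A=0.0684, B=-0.2692, C=(l²−L²−A²−y'²−z²)/(2L)=-0.0278
  √(A²+B²)=0.2778;  θ1 = -1.3220+1.6711 ≈ 0.3491
arm 2 (φ=120.0°): x'=0.0205, y'=-0.0714
  A cos θ + B sin θ = C:  0.0995·cos θ + -0.2692·sin θ = -0.0485
  θ2 = atan2(B,A) + arccos(C/0.2870) = 0.5238
arm 3 (φ=240.0°): x'=-0.0721, y'=0.0179
  e−x'=0.1921;  (l²−L²−(e−x')²−y'²−z²)/2L = -0.1103
  γ=atan2(-0.2692,0.1921)=-0.9509;  ψ=arccos(-0.3335)=1.9108;  θ3=γ+ψ≈0.9599

θ₁ = 0.3491, θ₂ = 0.5238, θ₃ = 0.9599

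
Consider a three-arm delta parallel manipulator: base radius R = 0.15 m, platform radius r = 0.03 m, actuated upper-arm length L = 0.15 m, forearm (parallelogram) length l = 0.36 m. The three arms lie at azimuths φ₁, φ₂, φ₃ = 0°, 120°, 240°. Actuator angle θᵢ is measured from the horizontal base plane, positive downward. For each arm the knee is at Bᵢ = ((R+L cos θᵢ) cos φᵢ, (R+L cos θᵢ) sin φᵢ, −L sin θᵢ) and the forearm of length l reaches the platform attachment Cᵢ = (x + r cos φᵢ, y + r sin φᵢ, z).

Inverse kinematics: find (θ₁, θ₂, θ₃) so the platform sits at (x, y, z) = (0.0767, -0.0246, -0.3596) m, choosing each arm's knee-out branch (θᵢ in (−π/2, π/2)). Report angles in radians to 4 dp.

θ₁ = 0.3491, θ₂ = 0.9596, θ₃ = 0.7852

rotate P by −φ1: (0.0767, -0.0246, -0.3596)
  A cos θ + B sin θ = C:  0.0433·cos θ + -0.3596·sin θ = -0.0823
  √(A²+B²)=0.3622;  θ1 = -1.4510+1.8000 ≈ 0.3491
rotate P by −φ2: (-0.0597, -0.0541, -0.3596)
  A cos θ + B sin θ = C:  0.1797·cos θ + -0.3596·sin θ = -0.1914
  √(A²+B²)=0.4020;  θ2 = -1.1075+2.0670 ≈ 0.9596
φ3=240.0° → target in arm frame (-0.0170, 0.0787)
  e−x'=0.1370;  (l²−L²−(e−x')²−y'²−z²)/2L = -0.1573
  θ3 = atan2(B,A) + arccos(C/0.3848) = 0.7852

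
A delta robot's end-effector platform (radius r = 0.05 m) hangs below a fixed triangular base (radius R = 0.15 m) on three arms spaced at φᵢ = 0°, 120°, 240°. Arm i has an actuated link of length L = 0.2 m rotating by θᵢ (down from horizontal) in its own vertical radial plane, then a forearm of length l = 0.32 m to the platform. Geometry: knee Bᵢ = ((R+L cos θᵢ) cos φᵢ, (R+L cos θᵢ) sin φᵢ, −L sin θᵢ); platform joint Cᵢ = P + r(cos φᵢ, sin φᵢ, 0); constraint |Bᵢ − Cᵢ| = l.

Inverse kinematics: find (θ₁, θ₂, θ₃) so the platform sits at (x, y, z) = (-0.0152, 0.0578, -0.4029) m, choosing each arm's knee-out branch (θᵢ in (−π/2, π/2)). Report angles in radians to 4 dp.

θ₁ = 1.0473, θ₂ = 0.7853, θ₃ = 1.1346

rotate P by −φ1: (-0.0152, 0.0578, -0.4029)
  A cos θ + B sin θ = C:  0.1152·cos θ + -0.4029·sin θ = -0.2914
  γ=atan2(-0.4029,0.1152)=-1.2923;  ψ=arccos(-0.6953)=2.3396;  θ1=γ+ψ≈1.0473
rotate P by −φ2: (0.0577, -0.0157, -0.4029)
  A=0.0423, B=-0.4029, C=(l²−L²−A²−y'²−z²)/(2L)=-0.2549
  √(A²+B²)=0.4051;  θ2 = -1.4661+2.2514 ≈ 0.7853
φ3=240.0° → target in arm frame (-0.0425, -0.0421)
  A=0.1425, B=-0.4029, C=(l²−L²−A²−y'²−z²)/(2L)=-0.3050
  θ3 = atan2(B,A) + arccos(C/0.4273) = 1.1346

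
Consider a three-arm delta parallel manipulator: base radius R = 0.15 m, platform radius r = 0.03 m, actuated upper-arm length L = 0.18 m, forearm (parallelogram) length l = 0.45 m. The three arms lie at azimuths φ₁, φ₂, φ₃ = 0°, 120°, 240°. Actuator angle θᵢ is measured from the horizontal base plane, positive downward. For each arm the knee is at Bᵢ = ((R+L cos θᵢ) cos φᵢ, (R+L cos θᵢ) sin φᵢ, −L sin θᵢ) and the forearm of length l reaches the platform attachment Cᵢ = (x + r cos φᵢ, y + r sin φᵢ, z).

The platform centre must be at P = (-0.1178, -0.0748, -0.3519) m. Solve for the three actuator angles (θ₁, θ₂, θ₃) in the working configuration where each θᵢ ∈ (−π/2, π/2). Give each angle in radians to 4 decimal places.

θ₁ = 0.6983, θ₂ = 0.2618, θ₃ = -0.3490

arm 1 (φ=0.0°): x'=-0.1178, y'=-0.0748
  A cos θ + B sin θ = C:  0.2378·cos θ + -0.3519·sin θ = -0.0441
  γ=atan2(-0.3519,0.2378)=-0.9765;  ψ=arccos(-0.1038)=1.6748;  θ1=γ+ψ≈0.6983
arm 2 (φ=120.0°): x'=-0.0059, y'=0.1394
  e−x'=0.1259;  (l²−L²−(e−x')²−y'²−z²)/2L = 0.0305
  θ2 = atan2(B,A) + arccos(C/0.3737) = 0.2618
φ3=240.0° → target in arm frame (0.1237, -0.0646)
  A cos θ + B sin θ = C:  -0.0037·cos θ + -0.3519·sin θ = 0.1169
  √(A²+B²)=0.3519;  θ3 = -1.5812+1.2322 ≈ -0.3490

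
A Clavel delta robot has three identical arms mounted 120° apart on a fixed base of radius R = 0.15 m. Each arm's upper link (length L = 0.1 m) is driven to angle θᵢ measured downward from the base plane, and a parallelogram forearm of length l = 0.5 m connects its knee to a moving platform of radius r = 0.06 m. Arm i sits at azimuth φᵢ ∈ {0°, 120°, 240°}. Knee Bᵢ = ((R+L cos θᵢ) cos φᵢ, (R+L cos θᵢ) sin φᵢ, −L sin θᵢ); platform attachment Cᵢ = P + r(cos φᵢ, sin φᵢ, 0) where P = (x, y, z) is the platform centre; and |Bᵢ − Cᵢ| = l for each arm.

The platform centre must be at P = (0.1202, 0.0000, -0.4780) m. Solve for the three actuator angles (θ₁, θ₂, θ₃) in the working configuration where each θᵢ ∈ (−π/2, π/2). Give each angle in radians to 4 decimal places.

θ₁ = -0.1740, θ₂ = 0.5241, θ₃ = 0.5241

rotate P by −φ1: (0.1202, 0.0000, -0.4780)
  A cos θ + B sin θ = C:  -0.0302·cos θ + -0.4780·sin θ = 0.0530
  γ=atan2(-0.4780,-0.0302)=-1.6339;  ψ=arccos(0.1107)=1.4599;  θ1=γ+ψ≈-0.1740
φ2=120.0° → target in arm frame (-0.0601, -0.1041)
  e−x'=0.1501;  (l²−L²−(e−x')²−y'²−z²)/2L = -0.1093
  θ2 = atan2(B,A) + arccos(C/0.5010) = 0.5241
φ3=240.0° → target in arm frame (-0.0601, 0.1041)
  e−x'=0.1501;  (l²−L²−(e−x')²−y'²−z²)/2L = -0.1093
  √(A²+B²)=0.5010;  θ3 = -1.2665+1.7906 ≈ 0.5241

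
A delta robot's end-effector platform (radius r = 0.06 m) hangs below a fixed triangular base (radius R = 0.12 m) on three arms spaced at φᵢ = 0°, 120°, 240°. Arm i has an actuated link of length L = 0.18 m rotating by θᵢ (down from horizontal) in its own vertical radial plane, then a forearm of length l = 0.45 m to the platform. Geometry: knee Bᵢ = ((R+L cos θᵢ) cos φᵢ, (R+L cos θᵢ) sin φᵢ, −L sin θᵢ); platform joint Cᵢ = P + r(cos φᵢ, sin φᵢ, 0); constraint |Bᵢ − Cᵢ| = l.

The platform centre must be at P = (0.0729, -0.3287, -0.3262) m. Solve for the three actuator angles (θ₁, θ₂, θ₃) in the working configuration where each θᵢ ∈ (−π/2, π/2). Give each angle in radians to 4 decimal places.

φ1=0.0° → target in arm frame (0.0729, -0.3287)
  e−x'=-0.0129;  (l²−L²−(e−x')²−y'²−z²)/2L = -0.1237
  γ=atan2(-0.3262,-0.0129)=-1.6103;  ψ=arccos(-0.3788)=1.9593;  θ1=γ+ψ≈0.3490
φ2=120.0° → target in arm frame (-0.3211, 0.1012)
  e−x'=0.3811;  (l²−L²−(e−x')²−y'²−z²)/2L = -0.2550
  θ2 = atan2(B,A) + arccos(C/0.5017) = 1.3961
arm 3 (φ=240.0°): x'=0.2482, y'=0.2275
  A=-0.1882, B=-0.3262, C=(l²−L²−A²−y'²−z²)/(2L)=-0.0652
  √(A²+B²)=0.3766;  θ3 = -2.0941+1.7449 ≈ -0.3493

θ₁ = 0.3490, θ₂ = 1.3961, θ₃ = -0.3493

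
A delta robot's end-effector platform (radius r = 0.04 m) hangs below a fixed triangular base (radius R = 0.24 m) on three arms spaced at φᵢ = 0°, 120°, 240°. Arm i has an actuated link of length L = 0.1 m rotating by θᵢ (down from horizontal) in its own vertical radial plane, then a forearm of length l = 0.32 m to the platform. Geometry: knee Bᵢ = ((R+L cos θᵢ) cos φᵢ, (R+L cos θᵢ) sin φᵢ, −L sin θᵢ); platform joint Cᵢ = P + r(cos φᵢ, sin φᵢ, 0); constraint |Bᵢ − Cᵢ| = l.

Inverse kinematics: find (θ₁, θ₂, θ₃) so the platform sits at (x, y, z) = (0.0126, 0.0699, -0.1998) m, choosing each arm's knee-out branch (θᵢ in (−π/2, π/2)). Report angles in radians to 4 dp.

θ₁ = 0.5237, θ₂ = 0.0006, θ₃ = 1.2218

φ1=0.0° → target in arm frame (0.0126, 0.0699)
  A=0.1874, B=-0.1998, C=(l²−L²−A²−y'²−z²)/(2L)=0.0624
  θ1 = atan2(B,A) + arccos(C/0.2739) = 0.5237
arm 2 (φ=120.0°): x'=0.0542, y'=-0.0459
  e−x'=0.1458;  (l²−L²−(e−x')²−y'²−z²)/2L = 0.1456
  θ2 = atan2(B,A) + arccos(C/0.2473) = 0.0006
rotate P by −φ3: (-0.0668, -0.0240, -0.1998)
  e−x'=0.2668;  (l²−L²−(e−x')²−y'²−z²)/2L = -0.0965
  √(A²+B²)=0.3333;  θ3 = -0.6427+1.8645 ≈ 1.2218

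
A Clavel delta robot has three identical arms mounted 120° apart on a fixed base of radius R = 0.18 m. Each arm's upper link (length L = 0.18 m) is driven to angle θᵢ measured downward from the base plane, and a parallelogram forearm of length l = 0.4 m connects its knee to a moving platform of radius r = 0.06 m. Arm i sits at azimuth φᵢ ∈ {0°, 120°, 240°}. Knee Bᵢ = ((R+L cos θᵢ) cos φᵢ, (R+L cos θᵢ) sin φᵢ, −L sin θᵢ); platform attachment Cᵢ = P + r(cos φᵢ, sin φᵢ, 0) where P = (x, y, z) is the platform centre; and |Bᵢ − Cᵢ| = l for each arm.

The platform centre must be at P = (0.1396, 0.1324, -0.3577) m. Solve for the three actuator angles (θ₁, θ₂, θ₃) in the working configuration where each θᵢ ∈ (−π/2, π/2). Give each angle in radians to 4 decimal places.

φ1=0.0° → target in arm frame (0.1396, 0.1324)
  A cos θ + B sin θ = C:  -0.0196·cos θ + -0.3577·sin θ = -0.0507
  √(A²+B²)=0.3582;  θ1 = -1.6255+1.7129 ≈ 0.0874
φ2=120.0° → target in arm frame (0.0449, -0.1871)
  A cos θ + B sin θ = C:  0.0751·cos θ + -0.3577·sin θ = -0.1139
  γ=atan2(-0.3577,0.0751)=-1.3637;  ψ=arccos(-0.3116)=1.8877;  θ2=γ+ψ≈0.5239
φ3=240.0° → target in arm frame (-0.1845, 0.0547)
  e−x'=0.3045;  (l²−L²−(e−x')²−y'²−z²)/2L = -0.2668
  θ3 = atan2(B,A) + arccos(C/0.4697) = 1.3092

θ₁ = 0.0874, θ₂ = 0.5239, θ₃ = 1.3092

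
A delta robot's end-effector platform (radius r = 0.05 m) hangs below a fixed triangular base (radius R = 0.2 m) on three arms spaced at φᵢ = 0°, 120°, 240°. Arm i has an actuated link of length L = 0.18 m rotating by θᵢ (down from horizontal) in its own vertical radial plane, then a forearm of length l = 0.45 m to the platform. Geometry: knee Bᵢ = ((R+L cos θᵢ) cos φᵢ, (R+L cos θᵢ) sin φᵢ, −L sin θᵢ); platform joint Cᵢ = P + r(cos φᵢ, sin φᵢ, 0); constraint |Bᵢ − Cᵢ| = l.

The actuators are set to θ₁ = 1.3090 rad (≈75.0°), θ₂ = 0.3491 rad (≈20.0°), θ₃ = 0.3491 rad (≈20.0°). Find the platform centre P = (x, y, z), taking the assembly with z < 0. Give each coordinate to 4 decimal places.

(-0.1828, 0.0000, -0.4159)

S1 = (0.1966·cos0.0°, 0.1966·sin0.0°, -0.1739) = (0.1966, 0.0000, -0.1739)
S2 = (0.3191·cos120.0°, 0.3191·sin120.0°, -0.0616) = (-0.1596, 0.2764, -0.0616)
S3 = (0.3191·cos240.0°, 0.3191·sin240.0°, -0.0616) = (-0.1596, -0.2764, -0.0616)
subtract pairs → two planes through P
linear system: -0.7123x+0.5528y = 0.0368−0.2246z; -0.7123x+-0.5528y = 0.0368−0.2246z
Cramer: x(z) = -0.0516+0.3153z;  y(z) = 0.0000-0.0000z
into |P−S₁|² = l²: 1.0994z² + 0.1912z + -0.1107 = 0;  Δ = 0.5232;  z = -0.4159 or 0.2420 → z<0 root = -0.4159
x = -0.1828, y = 0.0000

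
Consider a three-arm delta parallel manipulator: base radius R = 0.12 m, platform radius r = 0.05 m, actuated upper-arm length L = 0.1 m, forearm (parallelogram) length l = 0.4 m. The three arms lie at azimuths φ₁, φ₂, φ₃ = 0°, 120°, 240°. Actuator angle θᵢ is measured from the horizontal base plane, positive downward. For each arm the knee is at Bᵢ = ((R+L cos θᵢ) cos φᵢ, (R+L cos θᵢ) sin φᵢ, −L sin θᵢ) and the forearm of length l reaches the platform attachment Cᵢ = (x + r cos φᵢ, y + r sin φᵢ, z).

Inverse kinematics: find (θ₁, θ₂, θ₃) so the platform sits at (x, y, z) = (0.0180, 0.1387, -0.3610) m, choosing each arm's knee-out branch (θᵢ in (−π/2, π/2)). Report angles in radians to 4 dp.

arm 1 (φ=0.0°): x'=0.0180, y'=0.1387
  e−x'=0.0520;  (l²−L²−(e−x')²−y'²−z²)/2L = -0.0113
  √(A²+B²)=0.3647;  θ1 = -1.4277+1.6018 ≈ 0.1741
rotate P by −φ2: (0.1111, -0.0849, -0.3610)
  A=-0.0411, B=-0.3610, C=(l²−L²−A²−y'²−z²)/(2L)=0.0539
  √(A²+B²)=0.3633;  θ2 = -1.6842+1.4220 ≈ -0.2622
arm 3 (φ=240.0°): x'=-0.1291, y'=-0.0538
  e−x'=0.1991;  (l²−L²−(e−x')²−y'²−z²)/2L = -0.1143
  γ=atan2(-0.3610,0.1991)=-1.0667;  ψ=arccos(-0.2772)=1.8517;  θ3=γ+ψ≈0.7850

θ₁ = 0.1741, θ₂ = -0.2622, θ₃ = 0.7850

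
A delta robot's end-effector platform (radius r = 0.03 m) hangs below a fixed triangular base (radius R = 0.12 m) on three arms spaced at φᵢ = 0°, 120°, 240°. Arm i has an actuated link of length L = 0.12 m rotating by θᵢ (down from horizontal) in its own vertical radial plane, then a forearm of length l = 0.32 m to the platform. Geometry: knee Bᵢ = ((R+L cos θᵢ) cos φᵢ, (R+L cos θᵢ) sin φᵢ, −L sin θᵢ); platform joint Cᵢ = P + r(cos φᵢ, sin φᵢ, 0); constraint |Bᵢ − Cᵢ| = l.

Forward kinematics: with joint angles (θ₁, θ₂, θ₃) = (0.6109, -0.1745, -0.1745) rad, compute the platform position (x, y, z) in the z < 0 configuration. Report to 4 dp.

(-0.0805, 0.0000, -0.2425)

O1 = (0.1883·cos0.0°, 0.1883·sin0.0°, -0.0688) = (0.1883, 0.0000, -0.0688)
O2 = (0.2082·cos120.0°, 0.2082·sin120.0°, 0.0208) = (-0.1041, 0.1803, 0.0208)
arm 3 at φ=240.0°: e+L cos θ3 = 0.2082;  O3 = (-0.1041, -0.1803, 0.0208)
|O₂|²−|O₁|² = 0.0036;  |O₃|²−|O₁|² = 0.0036
plane₁₂: -0.5848x+0.3606y+0.1793z = 0.0036
det = 0.4217;  x = -0.0061+0.3067z,  y = 0.0000+0.0000z
into |P−O₁|² = l²: 1.0940z² + 0.0184z + -0.0599 = 0;  Δ = 0.2623;  z = -0.2425 or 0.2257 → z<0 root = -0.2425
x = -0.0805, y = 0.0000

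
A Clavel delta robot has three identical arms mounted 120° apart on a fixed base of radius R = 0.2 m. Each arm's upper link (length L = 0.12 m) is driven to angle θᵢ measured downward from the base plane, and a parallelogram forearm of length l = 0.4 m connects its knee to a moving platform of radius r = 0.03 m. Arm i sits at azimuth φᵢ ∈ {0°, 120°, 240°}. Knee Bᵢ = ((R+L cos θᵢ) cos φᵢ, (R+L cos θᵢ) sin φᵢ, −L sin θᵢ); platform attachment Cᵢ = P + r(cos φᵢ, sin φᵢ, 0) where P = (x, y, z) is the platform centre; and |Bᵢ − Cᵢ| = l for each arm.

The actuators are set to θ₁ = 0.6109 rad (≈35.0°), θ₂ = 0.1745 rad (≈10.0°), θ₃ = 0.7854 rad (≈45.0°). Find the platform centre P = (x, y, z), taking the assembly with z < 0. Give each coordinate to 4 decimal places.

(-0.0130, 0.0588, -0.3471)

φ1=0.0°: virtual centre (0.2683, 0.0000, -0.0688), radius l
O2 = (0.2882·cos120.0°, 0.2882·sin120.0°, -0.0208) = (-0.1441, 0.2496, -0.0208)
φ3=240.0°: virtual centre (-0.1274, -0.2207, -0.0849), radius l
subtract pairs → two planes through P
linear system: -0.8248x+0.4991y = 0.0068−0.0960z; -0.7914x+-0.4414y = -0.0046−-0.0320z
Cramer: x(z) = -0.0009+0.0348z;  y(z) = 0.0120-0.1349z
quadratic in z: (1.0194)z²+(0.1157)z+(-0.0826)=0, √Δ=0.5919 → z ∈ {-0.3471, 0.2336}; z = -0.3471 (taking z<0)
x = -0.0130, y = 0.0588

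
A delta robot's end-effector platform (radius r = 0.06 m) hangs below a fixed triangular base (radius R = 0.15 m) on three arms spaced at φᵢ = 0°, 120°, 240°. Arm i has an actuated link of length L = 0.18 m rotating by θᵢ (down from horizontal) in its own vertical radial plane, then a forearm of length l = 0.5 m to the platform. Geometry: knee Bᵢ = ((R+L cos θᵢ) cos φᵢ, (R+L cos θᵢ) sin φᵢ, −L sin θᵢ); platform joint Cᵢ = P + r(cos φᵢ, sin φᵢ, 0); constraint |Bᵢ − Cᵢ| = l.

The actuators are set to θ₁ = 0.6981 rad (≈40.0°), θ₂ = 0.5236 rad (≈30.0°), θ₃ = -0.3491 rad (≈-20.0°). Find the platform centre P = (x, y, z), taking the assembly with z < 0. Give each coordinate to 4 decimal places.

arm 1 at φ=0.0°: (R−r)+L cos θ1 = 0.2279;  O1 = (0.2279, 0.0000, -0.1157)
arm 2 at φ=120.0°: (R−r)+L cos θ2 = 0.2459;  O2 = (-0.1229, 0.2129, -0.0900)
O3 = (0.2591·cos240.0°, 0.2591·sin240.0°, 0.0616) = (-0.1296, -0.2244, 0.0616)
eliminate P² terms by subtracting sphere 1 from 2 and 3
linear system: -0.7017x+0.4259y = 0.0032−0.0514z; -0.7149x+-0.4488y = 0.0056−0.3545z
Cramer: x(z) = -0.0062+0.2810z;  y(z) = -0.0026+0.3423z
quadratic in z: (1.1961)z²+(0.0980)z+(-0.1818)=0, √Δ=0.9378 → z ∈ {-0.4330, 0.3510}; z = -0.4330 (taking z<0)
x = -0.1279, y = -0.1508

(-0.1279, -0.1508, -0.4330)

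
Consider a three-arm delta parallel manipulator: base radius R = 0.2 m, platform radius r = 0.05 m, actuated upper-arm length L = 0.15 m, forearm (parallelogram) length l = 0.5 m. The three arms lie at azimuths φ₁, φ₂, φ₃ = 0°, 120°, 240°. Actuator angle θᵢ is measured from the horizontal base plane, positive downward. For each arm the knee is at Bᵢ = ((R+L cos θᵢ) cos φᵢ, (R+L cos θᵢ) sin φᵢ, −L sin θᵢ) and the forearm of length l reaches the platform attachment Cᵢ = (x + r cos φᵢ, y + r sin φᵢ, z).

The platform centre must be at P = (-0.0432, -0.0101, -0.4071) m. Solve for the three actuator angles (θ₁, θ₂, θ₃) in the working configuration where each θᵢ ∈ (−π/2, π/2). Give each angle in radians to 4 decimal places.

φ1=0.0° → target in arm frame (-0.0432, -0.0101)
  e−x'=0.1932;  (l²−L²−(e−x')²−y'²−z²)/2L = 0.0811
  γ=atan2(-0.4071,0.1932)=-1.1277;  ψ=arccos(0.1801)=1.3897;  θ1=γ+ψ≈0.2621
arm 2 (φ=120.0°): x'=0.0129, y'=0.0425
  A=0.1371, B=-0.4071, C=(l²−L²−A²−y'²−z²)/(2L)=0.1372
  γ=atan2(-0.4071,0.1371)=-1.2459;  ψ=arccos(0.3194)=1.2457;  θ2=γ+ψ≈-0.0001
rotate P by −φ3: (0.0303, -0.0324, -0.4071)
  A cos θ + B sin θ = C:  0.1197·cos θ + -0.4071·sin θ = 0.1547
  γ=atan2(-0.4071,0.1197)=-1.2849;  ψ=arccos(0.3645)=1.1976;  θ3=γ+ψ≈-0.0873

θ₁ = 0.2621, θ₂ = -0.0001, θ₃ = -0.0873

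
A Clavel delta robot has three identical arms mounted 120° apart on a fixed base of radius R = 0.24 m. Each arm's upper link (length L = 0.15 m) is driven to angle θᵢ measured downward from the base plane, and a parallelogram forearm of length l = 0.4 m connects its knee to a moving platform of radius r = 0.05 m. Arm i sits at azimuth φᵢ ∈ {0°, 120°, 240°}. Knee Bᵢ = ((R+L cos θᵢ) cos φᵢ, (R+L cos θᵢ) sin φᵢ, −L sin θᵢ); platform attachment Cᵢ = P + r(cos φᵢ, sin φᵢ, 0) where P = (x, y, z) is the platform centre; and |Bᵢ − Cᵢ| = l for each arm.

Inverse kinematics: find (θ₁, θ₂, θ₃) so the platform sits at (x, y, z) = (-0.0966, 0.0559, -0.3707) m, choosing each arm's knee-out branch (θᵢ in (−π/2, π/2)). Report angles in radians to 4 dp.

rotate P by −φ1: (-0.0966, 0.0559, -0.3707)
  A=0.2866, B=-0.3707, C=(l²−L²−A²−y'²−z²)/(2L)=-0.2839
  √(A²+B²)=0.4686;  θ1 = -0.9127+2.2218 ≈ 1.3091
φ2=120.0° → target in arm frame (0.0967, 0.0557)
  e−x'=0.0933;  (l²−L²−(e−x')²−y'²−z²)/2L = -0.0391
  √(A²+B²)=0.3823;  θ2 = -1.3243+1.6732 ≈ 0.3490
φ3=240.0° → target in arm frame (-0.0001, -0.1116)
  e−x'=0.1901;  (l²−L²−(e−x')²−y'²−z²)/2L = -0.1617
  θ3 = atan2(B,A) + arccos(C/0.4166) = 0.8725

θ₁ = 1.3091, θ₂ = 0.3490, θ₃ = 0.8725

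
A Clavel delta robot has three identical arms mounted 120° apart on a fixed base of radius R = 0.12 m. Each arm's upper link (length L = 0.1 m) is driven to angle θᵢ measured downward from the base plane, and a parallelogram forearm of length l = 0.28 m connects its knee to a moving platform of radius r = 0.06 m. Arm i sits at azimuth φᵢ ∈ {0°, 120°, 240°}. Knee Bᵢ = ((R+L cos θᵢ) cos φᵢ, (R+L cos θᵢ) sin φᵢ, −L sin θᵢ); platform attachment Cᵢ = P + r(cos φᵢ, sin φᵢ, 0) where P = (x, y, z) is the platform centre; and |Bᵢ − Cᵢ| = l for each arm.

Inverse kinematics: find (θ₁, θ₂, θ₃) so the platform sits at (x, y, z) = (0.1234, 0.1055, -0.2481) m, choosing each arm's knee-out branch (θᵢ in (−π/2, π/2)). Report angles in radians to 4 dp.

φ1=0.0° → target in arm frame (0.1234, 0.1055)
  A=-0.0634, B=-0.2481, C=(l²−L²−A²−y'²−z²)/(2L)=-0.0415
  θ1 = atan2(B,A) + arccos(C/0.2561) = -0.0873
rotate P by −φ2: (0.0297, -0.1596, -0.2481)
  e−x'=0.0303;  (l²−L²−(e−x')²−y'²−z²)/2L = -0.0978
  θ2 = atan2(B,A) + arccos(C/0.2499) = 0.5235
arm 3 (φ=240.0°): x'=-0.1531, y'=0.0541
  A cos θ + B sin θ = C:  0.2131·cos θ + -0.2481·sin θ = -0.2074
  θ3 = atan2(B,A) + arccos(C/0.3270) = 1.3965

θ₁ = -0.0873, θ₂ = 0.5235, θ₃ = 1.3965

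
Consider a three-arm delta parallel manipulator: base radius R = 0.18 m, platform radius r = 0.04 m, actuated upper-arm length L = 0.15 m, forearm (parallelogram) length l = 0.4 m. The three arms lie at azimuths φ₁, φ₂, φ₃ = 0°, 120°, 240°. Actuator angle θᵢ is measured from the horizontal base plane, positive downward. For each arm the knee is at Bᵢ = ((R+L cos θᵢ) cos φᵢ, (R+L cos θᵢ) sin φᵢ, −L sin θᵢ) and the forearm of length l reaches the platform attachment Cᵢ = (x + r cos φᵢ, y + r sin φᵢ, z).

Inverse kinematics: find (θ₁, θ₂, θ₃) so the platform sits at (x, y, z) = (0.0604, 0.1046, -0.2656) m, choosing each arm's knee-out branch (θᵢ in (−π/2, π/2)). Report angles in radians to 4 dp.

θ₁ = -0.3489, θ₂ = -0.3488, θ₃ = 0.7857

arm 1 (φ=0.0°): x'=0.0604, y'=0.1046
  e−x'=0.0796;  (l²−L²−(e−x')²−y'²−z²)/2L = 0.1656
  γ=atan2(-0.2656,0.0796)=-1.2796;  ψ=arccos(0.5972)=0.9307;  θ1=γ+ψ≈-0.3489
φ2=120.0° → target in arm frame (0.0604, -0.1046)
  A cos θ + B sin θ = C:  0.0796·cos θ + -0.2656·sin θ = 0.1656
  γ=atan2(-0.2656,0.0796)=-1.2796;  ψ=arccos(0.5972)=0.9308;  θ2=γ+ψ≈-0.3488
φ3=240.0° → target in arm frame (-0.1208, 0.0000)
  A cos θ + B sin θ = C:  0.2608·cos θ + -0.2656·sin θ = -0.0035
  √(A²+B²)=0.3722;  θ3 = -0.7945+1.5802 ≈ 0.7857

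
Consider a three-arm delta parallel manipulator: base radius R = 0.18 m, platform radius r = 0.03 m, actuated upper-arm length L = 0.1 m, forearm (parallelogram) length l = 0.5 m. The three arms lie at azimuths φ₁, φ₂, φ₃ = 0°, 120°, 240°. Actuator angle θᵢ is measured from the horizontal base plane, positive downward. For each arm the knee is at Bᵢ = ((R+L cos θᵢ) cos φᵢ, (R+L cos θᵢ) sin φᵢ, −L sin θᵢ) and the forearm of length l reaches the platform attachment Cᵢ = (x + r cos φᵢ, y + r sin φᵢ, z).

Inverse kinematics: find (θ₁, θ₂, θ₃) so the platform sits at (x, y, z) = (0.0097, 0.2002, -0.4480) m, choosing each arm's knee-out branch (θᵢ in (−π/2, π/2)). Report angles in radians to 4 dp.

θ₁ = 0.5233, θ₂ = -0.3493, θ₃ = 1.3964

φ1=0.0° → target in arm frame (0.0097, 0.2002)
  A cos θ + B sin θ = C:  0.1403·cos θ + -0.4480·sin θ = -0.1023
  γ=atan2(-0.4480,0.1403)=-1.2673;  ψ=arccos(-0.2180)=1.7906;  θ1=γ+ψ≈0.5233
rotate P by −φ2: (0.1685, -0.1085, -0.4480)
  A=-0.0185, B=-0.4480, C=(l²−L²−A²−y'²−z²)/(2L)=0.1359
  θ2 = atan2(B,A) + arccos(C/0.4484) = -0.3493
rotate P by −φ3: (-0.1782, -0.0917, -0.4480)
  A=0.3282, B=-0.4480, C=(l²−L²−A²−y'²−z²)/(2L)=-0.3842
  γ=atan2(-0.4480,0.3282)=-0.9385;  ψ=arccos(-0.6918)=2.3348;  θ3=γ+ψ≈1.3964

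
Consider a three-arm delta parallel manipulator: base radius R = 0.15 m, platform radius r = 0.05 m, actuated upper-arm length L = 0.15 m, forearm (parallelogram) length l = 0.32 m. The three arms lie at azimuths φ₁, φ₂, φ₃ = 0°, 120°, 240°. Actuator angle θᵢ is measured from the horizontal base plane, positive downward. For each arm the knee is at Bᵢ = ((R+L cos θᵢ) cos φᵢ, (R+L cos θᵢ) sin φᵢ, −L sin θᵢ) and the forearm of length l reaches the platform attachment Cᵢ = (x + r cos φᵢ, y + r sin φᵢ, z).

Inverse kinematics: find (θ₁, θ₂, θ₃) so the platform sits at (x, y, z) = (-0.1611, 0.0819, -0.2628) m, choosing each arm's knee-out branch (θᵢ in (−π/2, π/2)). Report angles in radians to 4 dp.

arm 1 (φ=0.0°): x'=-0.1611, y'=0.0819
  A cos θ + B sin θ = C:  0.2611·cos θ + -0.2628·sin θ = -0.2135
  γ=atan2(-0.2628,0.2611)=-0.7886;  ψ=arccos(-0.5763)=2.1850;  θ1=γ+ψ≈1.3963
φ2=120.0° → target in arm frame (0.1515, 0.0986)
  A=-0.0515, B=-0.2628, C=(l²−L²−A²−y'²−z²)/(2L)=-0.0051
  θ2 = atan2(B,A) + arccos(C/0.2678) = -0.1744
φ3=240.0° → target in arm frame (0.0096, -0.1805)
  A=0.0904, B=-0.2628, C=(l²−L²−A²−y'²−z²)/(2L)=-0.0997
  γ=atan2(-0.2628,0.0904)=-1.2396;  ψ=arccos(-0.3586)=1.9376;  θ3=γ+ψ≈0.6980

θ₁ = 1.3963, θ₂ = -0.1744, θ₃ = 0.6980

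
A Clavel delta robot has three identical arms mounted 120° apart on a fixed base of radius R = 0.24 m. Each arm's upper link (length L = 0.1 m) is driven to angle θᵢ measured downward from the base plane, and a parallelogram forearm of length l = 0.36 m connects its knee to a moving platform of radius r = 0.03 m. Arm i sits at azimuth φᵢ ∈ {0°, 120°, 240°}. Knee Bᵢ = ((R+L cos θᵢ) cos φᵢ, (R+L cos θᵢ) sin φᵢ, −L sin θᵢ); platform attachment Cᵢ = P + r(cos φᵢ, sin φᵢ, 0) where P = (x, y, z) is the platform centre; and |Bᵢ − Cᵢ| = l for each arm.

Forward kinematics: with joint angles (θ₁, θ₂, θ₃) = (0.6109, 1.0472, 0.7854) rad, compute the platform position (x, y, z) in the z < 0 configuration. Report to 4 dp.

(0.0259, -0.0200, -0.2991)

φ1=0.0°: virtual centre (0.2919, 0.0000, -0.0574), radius l
arm 2 at φ=120.0°: ρ2 = 0.2600;  O2 = (-0.1300, 0.2252, -0.0866)
O3 = (0.2807·cos240.0°, 0.2807·sin240.0°, -0.0707) = (-0.1404, -0.2431, -0.0707)
|O₂|²−|O₁|² = -0.0134;  |O₃|²−|O₁|² = -0.0047
[-0.8438 0.4503 -0.0585]·P = -0.0134;  [-0.8645 -0.4862 -0.0267]·P = -0.0047
det = 0.7996;  x = 0.0108+-0.0506z,  y = -0.0095+0.0351z
sphere 1 gives Az²+Bz+C=0 with A=1.0038, B=0.1425, C=-0.0472;  B²−4AC=0.2098;  roots -0.2991, 0.1572;  negative root z = -0.2991
x = 0.0259, y = -0.0200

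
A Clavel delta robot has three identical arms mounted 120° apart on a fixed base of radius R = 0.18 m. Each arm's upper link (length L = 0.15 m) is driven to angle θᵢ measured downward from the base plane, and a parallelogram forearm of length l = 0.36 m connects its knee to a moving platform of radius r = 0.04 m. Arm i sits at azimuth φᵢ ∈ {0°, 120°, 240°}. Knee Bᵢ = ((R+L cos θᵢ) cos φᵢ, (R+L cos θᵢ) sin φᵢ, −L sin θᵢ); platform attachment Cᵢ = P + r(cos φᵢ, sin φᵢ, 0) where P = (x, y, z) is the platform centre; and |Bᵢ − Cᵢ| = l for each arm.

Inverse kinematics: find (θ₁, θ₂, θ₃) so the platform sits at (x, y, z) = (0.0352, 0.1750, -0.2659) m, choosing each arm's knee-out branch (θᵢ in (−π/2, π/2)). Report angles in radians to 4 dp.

φ1=0.0° → target in arm frame (0.0352, 0.1750)
  A cos θ + B sin θ = C:  0.1048·cos θ + -0.2659·sin θ = -0.0174
  √(A²+B²)=0.2858;  θ1 = -1.1954+1.6316 ≈ 0.4362
φ2=120.0° → target in arm frame (0.1340, -0.1180)
  e−x'=0.0060;  (l²−L²−(e−x')²−y'²−z²)/2L = 0.0748
  γ=atan2(-0.2659,0.0060)=-1.5481;  ψ=arccos(0.2812)=1.2857;  θ2=γ+ψ≈-0.2624
φ3=240.0° → target in arm frame (-0.1692, -0.0570)
  A=0.3092, B=-0.2659, C=(l²−L²−A²−y'²−z²)/(2L)=-0.2081
  θ3 = atan2(B,A) + arccos(C/0.4078) = 1.3960

θ₁ = 0.4362, θ₂ = -0.2624, θ₃ = 1.3960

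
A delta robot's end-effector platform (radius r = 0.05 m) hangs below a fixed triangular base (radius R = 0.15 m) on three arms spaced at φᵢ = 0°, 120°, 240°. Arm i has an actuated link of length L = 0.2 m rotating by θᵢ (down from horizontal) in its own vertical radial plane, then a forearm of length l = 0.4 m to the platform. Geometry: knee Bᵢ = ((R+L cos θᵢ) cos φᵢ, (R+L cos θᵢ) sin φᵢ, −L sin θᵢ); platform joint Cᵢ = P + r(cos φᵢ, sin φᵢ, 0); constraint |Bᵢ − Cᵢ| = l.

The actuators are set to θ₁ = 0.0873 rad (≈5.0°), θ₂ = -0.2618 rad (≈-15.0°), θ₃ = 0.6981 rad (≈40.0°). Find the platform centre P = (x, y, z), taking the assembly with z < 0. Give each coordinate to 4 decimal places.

φ1=0.0°: virtual centre (0.2992, 0.0000, -0.0174), radius l
centre 2 = (0.2932·cos120.0°, 0.2932·sin120.0°, 0.0518) = (-0.1466, 0.2539, 0.0518)
arm 3 at φ=240.0°: ρ3 = 0.2532;  centre 3 = (-0.1266, -0.2193, -0.1286)
subtract pairs → two planes through P
linear system: -0.8917x+0.5078y = -0.0012−0.1384z; -0.8517x+-0.4386y = -0.0092−-0.2222z
det = 0.8236;  x = 0.0063+-0.0633z,  y = 0.0087+-0.3837z
into |P−centre ₁|² = l²: 1.1513z² + 0.0653z + -0.0738 = 0;  Δ = 0.3442;  z = -0.2832 or 0.2264 → z<0 root = -0.2832
x = 0.0243, y = 0.1174

(0.0243, 0.1174, -0.2832)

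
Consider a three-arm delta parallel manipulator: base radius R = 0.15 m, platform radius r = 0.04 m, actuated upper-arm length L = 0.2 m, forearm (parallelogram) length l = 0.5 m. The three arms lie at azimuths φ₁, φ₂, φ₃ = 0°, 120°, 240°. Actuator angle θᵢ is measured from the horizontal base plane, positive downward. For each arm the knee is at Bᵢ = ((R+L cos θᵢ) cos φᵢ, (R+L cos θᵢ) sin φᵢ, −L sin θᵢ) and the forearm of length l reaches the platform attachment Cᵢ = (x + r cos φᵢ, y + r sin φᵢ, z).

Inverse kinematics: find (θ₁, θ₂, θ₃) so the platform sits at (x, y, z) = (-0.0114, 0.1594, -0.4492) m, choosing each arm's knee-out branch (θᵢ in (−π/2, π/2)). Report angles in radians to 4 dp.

θ₁ = 0.4363, θ₂ = -0.0872, θ₃ = 0.7855

φ1=0.0° → target in arm frame (-0.0114, 0.1594)
  A=0.1214, B=-0.4492, C=(l²−L²−A²−y'²−z²)/(2L)=-0.0798
  θ1 = atan2(B,A) + arccos(C/0.4653) = 0.4363
φ2=120.0° → target in arm frame (0.1437, -0.0698)
  A cos θ + B sin θ = C:  -0.0337·cos θ + -0.4492·sin θ = 0.0055
  γ=atan2(-0.4492,-0.0337)=-1.6458;  ψ=arccos(0.0122)=1.5586;  θ2=γ+ψ≈-0.0872
rotate P by −φ3: (-0.1323, -0.0896, -0.4492)
  A=0.2423, B=-0.4492, C=(l²−L²−A²−y'²−z²)/(2L)=-0.1463
  θ3 = atan2(B,A) + arccos(C/0.5104) = 0.7855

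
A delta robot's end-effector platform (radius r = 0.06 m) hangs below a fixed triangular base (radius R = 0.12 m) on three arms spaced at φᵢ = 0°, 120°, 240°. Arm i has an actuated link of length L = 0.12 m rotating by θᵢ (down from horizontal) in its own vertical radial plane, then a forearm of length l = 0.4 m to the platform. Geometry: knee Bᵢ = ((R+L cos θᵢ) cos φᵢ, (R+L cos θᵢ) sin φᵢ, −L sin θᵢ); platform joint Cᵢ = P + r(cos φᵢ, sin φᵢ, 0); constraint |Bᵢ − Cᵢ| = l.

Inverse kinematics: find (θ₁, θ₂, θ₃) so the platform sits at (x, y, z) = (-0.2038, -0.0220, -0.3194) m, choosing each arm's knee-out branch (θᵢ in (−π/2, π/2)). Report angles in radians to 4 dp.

θ₁ = 0.9601, θ₂ = -0.1745, θ₃ = -0.3492

rotate P by −φ1: (-0.2038, -0.0220, -0.3194)
  A=0.2638, B=-0.3194, C=(l²−L²−A²−y'²−z²)/(2L)=-0.1104
  γ=atan2(-0.3194,0.2638)=-0.8804;  ψ=arccos(-0.2665)=1.8405;  θ1=γ+ψ≈0.9601
arm 2 (φ=120.0°): x'=0.0828, y'=0.1875
  A cos θ + B sin θ = C:  -0.0228·cos θ + -0.3194·sin θ = 0.0329
  γ=atan2(-0.3194,-0.0228)=-1.6422;  ψ=arccos(0.1029)=1.4677;  θ2=γ+ψ≈-0.1745
arm 3 (φ=240.0°): x'=0.1210, y'=-0.1655
  A=-0.0610, B=-0.3194, C=(l²−L²−A²−y'²−z²)/(2L)=0.0520
  γ=atan2(-0.3194,-0.0610)=-1.7594;  ψ=arccos(0.1599)=1.4102;  θ3=γ+ψ≈-0.3492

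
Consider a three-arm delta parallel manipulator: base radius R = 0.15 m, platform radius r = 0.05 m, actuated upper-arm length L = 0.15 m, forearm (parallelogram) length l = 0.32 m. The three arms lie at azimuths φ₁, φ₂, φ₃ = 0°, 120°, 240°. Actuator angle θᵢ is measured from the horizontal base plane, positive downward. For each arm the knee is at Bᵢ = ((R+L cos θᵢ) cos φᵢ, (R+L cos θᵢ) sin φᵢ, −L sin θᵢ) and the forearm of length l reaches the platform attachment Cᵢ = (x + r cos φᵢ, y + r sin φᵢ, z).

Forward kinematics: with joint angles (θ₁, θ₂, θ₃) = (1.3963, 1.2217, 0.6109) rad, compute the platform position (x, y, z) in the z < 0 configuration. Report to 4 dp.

(-0.0764, -0.0785, -0.3828)

arm 1 at φ=0.0°: e+L cos θ1 = 0.1260;  O1 = (0.1260, 0.0000, -0.1477)
φ2=120.0°: virtual centre (-0.0757, 0.1310, -0.1410), radius l
φ3=240.0°: virtual centre (-0.1114, -0.1930, -0.0860), radius l
eliminate P² terms by subtracting sphere 1 from 2 and 3
[-0.4034 0.2621 0.0135]·P = 0.0051;  [-0.4750 -0.3860 0.1234]·P = 0.0194
det = 0.2802;  x = -0.0251+0.1340z,  y = -0.0193+0.1547z
into |P−O₁|² = l²: 1.0419z² + 0.2490z + -0.0574 = 0;  Δ = 0.3011;  z = -0.3828 or 0.1438 → z<0 root = -0.3828
x = -0.0764, y = -0.0785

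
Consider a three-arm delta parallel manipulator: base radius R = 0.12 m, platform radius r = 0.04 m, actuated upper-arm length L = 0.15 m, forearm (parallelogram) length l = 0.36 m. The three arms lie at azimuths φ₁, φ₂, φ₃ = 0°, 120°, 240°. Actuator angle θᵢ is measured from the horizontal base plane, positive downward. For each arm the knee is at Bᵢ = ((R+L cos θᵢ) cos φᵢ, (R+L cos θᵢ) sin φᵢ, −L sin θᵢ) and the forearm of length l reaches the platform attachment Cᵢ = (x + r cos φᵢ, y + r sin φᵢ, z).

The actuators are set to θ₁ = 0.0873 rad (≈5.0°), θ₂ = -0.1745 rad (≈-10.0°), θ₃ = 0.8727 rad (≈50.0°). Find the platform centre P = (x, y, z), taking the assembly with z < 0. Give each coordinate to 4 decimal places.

(0.0432, 0.1322, -0.2913)

φ1=0.0°: virtual centre (0.2294, 0.0000, -0.0131), radius l
arm 2 at φ=120.0°: (R−r)+L cos θ2 = 0.2277;  O2 = (-0.1139, 0.1972, 0.0260)
φ3=240.0°: virtual centre (-0.0882, -0.1528, -0.1149), radius l
eliminate P² terms by subtracting sphere 1 from 2 and 3
[-0.6866 0.3944 0.0782]·P = -0.0003;  [-0.6353 -0.3056 -0.2037]·P = -0.0085
Cramer: x(z) = 0.0074-0.1226z;  y(z) = 0.0123-0.4117z
quadratic in z: (1.1845)z²+(0.0705)z+(-0.0800)=0, √Δ=0.6197 → z ∈ {-0.2913, 0.2318}; z = -0.2913 (taking z<0)
x = 0.0432, y = 0.1322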